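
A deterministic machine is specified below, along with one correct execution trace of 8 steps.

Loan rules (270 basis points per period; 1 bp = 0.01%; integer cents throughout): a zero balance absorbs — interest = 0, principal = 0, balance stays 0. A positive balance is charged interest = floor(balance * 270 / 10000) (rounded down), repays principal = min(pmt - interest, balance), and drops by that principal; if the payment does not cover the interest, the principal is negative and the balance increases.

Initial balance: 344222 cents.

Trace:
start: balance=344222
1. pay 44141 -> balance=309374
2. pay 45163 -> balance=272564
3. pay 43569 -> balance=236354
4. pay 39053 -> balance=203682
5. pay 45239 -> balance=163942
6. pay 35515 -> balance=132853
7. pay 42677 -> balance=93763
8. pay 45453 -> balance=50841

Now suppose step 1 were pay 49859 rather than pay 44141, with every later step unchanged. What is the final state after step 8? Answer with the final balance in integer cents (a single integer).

43949

(re-executing from step 1 with the substitution; state before step 1: balance=344222)
1. pay 49859 -> balance=303656
2. pay 45163 -> balance=266691
3. pay 43569 -> balance=230322
4. pay 39053 -> balance=197487
5. pay 45239 -> balance=157580
6. pay 35515 -> balance=126319
7. pay 42677 -> balance=87052
8. pay 45453 -> balance=43949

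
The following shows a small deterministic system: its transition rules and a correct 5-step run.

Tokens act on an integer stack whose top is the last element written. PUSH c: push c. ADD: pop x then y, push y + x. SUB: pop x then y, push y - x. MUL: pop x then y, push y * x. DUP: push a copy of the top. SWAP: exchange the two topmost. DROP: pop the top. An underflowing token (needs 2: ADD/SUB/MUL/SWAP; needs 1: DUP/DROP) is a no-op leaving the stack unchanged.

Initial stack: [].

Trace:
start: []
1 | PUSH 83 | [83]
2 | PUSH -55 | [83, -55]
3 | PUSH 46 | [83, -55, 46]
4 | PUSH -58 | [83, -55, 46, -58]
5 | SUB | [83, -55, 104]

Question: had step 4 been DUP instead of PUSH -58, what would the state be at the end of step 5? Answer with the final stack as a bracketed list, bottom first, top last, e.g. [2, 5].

[83, -55, 0]

(re-executing from step 4 with the substitution; state before step 4: [83, -55, 46])
4 | DUP | [83, -55, 46, 46]
5 | SUB | [83, -55, 0]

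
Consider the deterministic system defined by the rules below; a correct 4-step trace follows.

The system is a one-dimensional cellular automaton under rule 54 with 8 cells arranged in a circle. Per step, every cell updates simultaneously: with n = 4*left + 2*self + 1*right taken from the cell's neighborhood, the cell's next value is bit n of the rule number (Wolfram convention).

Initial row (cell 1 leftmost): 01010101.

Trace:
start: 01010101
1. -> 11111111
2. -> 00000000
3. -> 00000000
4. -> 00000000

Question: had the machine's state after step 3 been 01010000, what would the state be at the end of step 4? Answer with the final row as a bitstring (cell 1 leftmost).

11111000

state after step 3 := 01010000
4. -> 11111000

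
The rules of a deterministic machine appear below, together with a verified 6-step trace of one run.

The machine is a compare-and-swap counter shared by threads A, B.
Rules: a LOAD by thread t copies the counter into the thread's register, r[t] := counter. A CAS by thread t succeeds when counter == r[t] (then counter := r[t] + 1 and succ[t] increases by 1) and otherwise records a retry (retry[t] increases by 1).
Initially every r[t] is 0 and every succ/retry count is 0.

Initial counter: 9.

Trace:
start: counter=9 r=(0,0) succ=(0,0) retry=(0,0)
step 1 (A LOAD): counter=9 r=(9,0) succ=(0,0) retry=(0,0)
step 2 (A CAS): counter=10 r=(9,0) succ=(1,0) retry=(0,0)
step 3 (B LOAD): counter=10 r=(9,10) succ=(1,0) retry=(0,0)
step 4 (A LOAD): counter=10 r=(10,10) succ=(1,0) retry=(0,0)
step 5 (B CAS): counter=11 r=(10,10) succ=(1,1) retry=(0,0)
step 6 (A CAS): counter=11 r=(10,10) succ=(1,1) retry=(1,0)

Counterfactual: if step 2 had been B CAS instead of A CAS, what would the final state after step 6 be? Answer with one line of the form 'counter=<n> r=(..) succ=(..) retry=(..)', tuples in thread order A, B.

(re-executing from step 2 with the substitution; state before step 2: counter=9 r=(9,0) succ=(0,0) retry=(0,0))
step 2 (B CAS): counter=9 r=(9,0) succ=(0,0) retry=(0,1)
step 3 (B LOAD): counter=9 r=(9,9) succ=(0,0) retry=(0,1)
step 4 (A LOAD): counter=9 r=(9,9) succ=(0,0) retry=(0,1)
step 5 (B CAS): counter=10 r=(9,9) succ=(0,1) retry=(0,1)
step 6 (A CAS): counter=10 r=(9,9) succ=(0,1) retry=(1,1)

counter=10 r=(9,9) succ=(0,1) retry=(1,1)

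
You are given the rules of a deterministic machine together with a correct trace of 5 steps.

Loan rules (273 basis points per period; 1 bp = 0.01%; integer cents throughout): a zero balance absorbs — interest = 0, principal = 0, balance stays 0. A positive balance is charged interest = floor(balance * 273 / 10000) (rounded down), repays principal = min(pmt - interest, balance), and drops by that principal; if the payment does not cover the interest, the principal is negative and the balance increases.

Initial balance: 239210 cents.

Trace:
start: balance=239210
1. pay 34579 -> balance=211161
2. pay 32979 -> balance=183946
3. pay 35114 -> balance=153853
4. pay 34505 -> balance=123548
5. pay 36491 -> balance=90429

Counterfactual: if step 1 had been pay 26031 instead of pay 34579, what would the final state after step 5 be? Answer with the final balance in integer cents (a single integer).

(re-executing from step 1 with the substitution; state before step 1: balance=239210)
1. pay 26031 -> balance=219709
2. pay 32979 -> balance=192728
3. pay 35114 -> balance=162875
4. pay 34505 -> balance=132816
5. pay 36491 -> balance=99950

99950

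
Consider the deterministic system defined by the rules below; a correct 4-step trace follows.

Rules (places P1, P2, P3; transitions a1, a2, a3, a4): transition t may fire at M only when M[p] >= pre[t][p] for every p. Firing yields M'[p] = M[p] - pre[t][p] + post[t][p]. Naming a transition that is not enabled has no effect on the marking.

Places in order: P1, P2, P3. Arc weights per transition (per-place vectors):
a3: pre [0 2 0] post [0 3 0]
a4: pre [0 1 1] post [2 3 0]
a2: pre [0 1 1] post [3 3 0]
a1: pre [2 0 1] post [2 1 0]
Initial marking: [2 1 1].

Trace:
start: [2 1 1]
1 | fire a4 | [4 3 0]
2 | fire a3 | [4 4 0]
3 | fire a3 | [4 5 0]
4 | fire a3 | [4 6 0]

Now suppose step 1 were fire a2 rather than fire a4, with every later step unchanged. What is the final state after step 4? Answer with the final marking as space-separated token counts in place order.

5 6 0

(re-executing from step 1 with the substitution; state before step 1: [2 1 1])
1 | fire a2 | [5 3 0]
2 | fire a3 | [5 4 0]
3 | fire a3 | [5 5 0]
4 | fire a3 | [5 6 0]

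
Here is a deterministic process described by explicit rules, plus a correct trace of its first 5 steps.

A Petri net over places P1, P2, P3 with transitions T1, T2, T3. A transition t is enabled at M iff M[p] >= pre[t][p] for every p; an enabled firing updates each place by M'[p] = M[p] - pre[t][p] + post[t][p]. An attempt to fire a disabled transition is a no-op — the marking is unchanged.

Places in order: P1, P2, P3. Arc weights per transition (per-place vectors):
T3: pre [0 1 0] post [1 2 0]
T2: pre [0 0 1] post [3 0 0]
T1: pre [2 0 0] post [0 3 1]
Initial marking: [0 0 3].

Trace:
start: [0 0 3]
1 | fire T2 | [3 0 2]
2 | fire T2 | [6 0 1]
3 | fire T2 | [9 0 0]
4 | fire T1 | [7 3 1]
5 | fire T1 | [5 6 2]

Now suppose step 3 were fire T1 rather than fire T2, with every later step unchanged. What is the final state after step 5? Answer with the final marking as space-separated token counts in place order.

0 9 4

(re-executing from step 3 with the substitution; state before step 3: [6 0 1])
3 | fire T1 | [4 3 2]
4 | fire T1 | [2 6 3]
5 | fire T1 | [0 9 4]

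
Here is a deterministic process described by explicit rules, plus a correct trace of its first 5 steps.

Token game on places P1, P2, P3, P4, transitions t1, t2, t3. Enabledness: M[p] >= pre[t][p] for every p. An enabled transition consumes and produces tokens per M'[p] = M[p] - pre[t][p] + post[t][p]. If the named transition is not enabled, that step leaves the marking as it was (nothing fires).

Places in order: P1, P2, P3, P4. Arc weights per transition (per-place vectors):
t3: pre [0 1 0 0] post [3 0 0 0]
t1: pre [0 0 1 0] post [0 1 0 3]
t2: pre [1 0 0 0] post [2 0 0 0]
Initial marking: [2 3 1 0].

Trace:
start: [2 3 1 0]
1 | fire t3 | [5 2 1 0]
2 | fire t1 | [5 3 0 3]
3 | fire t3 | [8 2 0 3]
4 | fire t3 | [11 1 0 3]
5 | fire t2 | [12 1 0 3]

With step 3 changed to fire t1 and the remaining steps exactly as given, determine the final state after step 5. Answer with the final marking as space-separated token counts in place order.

(re-executing from step 3 with the substitution; state before step 3: [5 3 0 3])
3 | fire t1 | [5 3 0 3]
4 | fire t3 | [8 2 0 3]
5 | fire t2 | [9 2 0 3]

9 2 0 3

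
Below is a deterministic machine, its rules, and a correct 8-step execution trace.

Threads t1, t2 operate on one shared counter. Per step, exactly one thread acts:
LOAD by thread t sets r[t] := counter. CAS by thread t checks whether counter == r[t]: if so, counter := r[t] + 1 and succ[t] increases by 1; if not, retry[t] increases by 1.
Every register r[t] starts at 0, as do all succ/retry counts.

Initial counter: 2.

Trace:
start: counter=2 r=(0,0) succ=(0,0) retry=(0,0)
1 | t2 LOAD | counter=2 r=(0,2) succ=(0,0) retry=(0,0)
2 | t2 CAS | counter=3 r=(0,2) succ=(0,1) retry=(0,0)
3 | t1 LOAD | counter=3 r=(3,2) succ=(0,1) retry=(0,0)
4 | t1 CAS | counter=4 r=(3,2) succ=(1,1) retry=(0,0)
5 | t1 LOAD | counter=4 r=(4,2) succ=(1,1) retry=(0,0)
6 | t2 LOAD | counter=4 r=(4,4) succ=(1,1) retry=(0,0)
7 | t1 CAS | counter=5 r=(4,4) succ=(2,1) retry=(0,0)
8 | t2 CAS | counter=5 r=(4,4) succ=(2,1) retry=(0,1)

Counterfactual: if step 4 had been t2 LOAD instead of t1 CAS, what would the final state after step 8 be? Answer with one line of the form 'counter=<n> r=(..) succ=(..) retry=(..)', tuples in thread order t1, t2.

(re-executing from step 4 with the substitution; state before step 4: counter=3 r=(3,2) succ=(0,1) retry=(0,0))
4 | t2 LOAD | counter=3 r=(3,3) succ=(0,1) retry=(0,0)
5 | t1 LOAD | counter=3 r=(3,3) succ=(0,1) retry=(0,0)
6 | t2 LOAD | counter=3 r=(3,3) succ=(0,1) retry=(0,0)
7 | t1 CAS | counter=4 r=(3,3) succ=(1,1) retry=(0,0)
8 | t2 CAS | counter=4 r=(3,3) succ=(1,1) retry=(0,1)

counter=4 r=(3,3) succ=(1,1) retry=(0,1)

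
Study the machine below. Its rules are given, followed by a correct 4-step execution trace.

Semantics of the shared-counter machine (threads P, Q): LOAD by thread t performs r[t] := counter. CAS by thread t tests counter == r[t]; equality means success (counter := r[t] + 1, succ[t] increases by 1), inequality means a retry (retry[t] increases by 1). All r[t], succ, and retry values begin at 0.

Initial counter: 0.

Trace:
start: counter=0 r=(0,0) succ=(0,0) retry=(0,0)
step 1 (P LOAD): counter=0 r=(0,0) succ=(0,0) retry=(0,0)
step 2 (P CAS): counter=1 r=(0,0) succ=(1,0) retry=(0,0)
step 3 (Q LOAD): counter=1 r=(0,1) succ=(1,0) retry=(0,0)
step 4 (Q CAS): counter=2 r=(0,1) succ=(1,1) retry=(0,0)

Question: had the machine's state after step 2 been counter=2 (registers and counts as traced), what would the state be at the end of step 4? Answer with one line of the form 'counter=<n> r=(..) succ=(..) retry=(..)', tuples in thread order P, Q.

counter=3 r=(0,2) succ=(1,1) retry=(0,0)

state after step 2 := counter=2 r=(0,0) succ=(1,0) retry=(0,0)
step 3 (Q LOAD): counter=2 r=(0,2) succ=(1,0) retry=(0,0)
step 4 (Q CAS): counter=3 r=(0,2) succ=(1,1) retry=(0,0)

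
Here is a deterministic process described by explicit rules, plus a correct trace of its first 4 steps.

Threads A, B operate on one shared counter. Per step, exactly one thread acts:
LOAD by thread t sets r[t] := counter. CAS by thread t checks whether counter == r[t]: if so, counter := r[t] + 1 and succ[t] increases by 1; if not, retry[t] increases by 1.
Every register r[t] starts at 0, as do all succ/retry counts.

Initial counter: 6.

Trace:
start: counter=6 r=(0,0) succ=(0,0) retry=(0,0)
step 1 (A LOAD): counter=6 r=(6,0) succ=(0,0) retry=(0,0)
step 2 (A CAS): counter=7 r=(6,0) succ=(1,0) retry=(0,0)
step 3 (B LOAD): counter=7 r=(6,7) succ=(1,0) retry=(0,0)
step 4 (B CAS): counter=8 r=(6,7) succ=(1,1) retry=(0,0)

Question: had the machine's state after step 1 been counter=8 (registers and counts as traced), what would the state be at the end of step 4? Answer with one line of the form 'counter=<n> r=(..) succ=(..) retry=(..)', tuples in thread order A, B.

counter=9 r=(6,8) succ=(0,1) retry=(1,0)

state after step 1 := counter=8 r=(6,0) succ=(0,0) retry=(0,0)
step 2 (A CAS): counter=8 r=(6,0) succ=(0,0) retry=(1,0)
step 3 (B LOAD): counter=8 r=(6,8) succ=(0,0) retry=(1,0)
step 4 (B CAS): counter=9 r=(6,8) succ=(0,1) retry=(1,0)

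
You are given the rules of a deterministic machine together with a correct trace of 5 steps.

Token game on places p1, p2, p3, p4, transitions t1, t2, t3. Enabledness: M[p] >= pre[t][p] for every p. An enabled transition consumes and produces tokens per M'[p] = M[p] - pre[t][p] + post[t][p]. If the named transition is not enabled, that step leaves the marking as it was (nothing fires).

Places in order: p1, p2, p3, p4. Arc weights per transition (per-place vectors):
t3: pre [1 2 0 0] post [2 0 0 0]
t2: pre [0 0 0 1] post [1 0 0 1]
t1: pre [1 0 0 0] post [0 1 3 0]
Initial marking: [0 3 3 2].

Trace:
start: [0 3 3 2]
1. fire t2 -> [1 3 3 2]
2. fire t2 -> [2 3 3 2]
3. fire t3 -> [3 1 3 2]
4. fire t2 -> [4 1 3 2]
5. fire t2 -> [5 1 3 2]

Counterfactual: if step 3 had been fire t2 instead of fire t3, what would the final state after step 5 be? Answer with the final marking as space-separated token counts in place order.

(re-executing from step 3 with the substitution; state before step 3: [2 3 3 2])
3. fire t2 -> [3 3 3 2]
4. fire t2 -> [4 3 3 2]
5. fire t2 -> [5 3 3 2]

5 3 3 2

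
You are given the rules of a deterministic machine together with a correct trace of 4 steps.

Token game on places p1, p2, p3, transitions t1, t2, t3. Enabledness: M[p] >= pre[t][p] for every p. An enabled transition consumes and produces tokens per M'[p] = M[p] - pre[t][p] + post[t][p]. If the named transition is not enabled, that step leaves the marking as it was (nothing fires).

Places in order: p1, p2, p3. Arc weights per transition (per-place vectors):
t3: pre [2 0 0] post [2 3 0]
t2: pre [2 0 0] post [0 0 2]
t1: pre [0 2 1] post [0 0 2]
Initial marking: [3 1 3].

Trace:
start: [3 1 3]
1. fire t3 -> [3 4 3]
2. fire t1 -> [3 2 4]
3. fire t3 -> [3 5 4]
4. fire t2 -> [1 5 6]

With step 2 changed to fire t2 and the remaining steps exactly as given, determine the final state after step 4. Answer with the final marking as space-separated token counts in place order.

1 4 5

(re-executing from step 2 with the substitution; state before step 2: [3 4 3])
2. fire t2 -> [1 4 5]
3. fire t3 -> [1 4 5]
4. fire t2 -> [1 4 5]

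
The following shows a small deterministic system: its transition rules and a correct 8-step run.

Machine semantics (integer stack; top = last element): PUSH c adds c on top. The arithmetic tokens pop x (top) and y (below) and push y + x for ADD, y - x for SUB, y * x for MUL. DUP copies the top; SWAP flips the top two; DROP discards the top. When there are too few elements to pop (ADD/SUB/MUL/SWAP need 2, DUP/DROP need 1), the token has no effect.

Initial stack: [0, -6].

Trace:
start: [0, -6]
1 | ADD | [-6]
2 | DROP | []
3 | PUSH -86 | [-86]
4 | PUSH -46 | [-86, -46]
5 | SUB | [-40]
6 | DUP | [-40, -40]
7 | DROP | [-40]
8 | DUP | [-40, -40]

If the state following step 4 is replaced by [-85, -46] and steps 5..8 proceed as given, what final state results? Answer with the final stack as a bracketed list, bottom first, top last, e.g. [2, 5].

state after step 4 := [-85, -46]
5 | SUB | [-39]
6 | DUP | [-39, -39]
7 | DROP | [-39]
8 | DUP | [-39, -39]

[-39, -39]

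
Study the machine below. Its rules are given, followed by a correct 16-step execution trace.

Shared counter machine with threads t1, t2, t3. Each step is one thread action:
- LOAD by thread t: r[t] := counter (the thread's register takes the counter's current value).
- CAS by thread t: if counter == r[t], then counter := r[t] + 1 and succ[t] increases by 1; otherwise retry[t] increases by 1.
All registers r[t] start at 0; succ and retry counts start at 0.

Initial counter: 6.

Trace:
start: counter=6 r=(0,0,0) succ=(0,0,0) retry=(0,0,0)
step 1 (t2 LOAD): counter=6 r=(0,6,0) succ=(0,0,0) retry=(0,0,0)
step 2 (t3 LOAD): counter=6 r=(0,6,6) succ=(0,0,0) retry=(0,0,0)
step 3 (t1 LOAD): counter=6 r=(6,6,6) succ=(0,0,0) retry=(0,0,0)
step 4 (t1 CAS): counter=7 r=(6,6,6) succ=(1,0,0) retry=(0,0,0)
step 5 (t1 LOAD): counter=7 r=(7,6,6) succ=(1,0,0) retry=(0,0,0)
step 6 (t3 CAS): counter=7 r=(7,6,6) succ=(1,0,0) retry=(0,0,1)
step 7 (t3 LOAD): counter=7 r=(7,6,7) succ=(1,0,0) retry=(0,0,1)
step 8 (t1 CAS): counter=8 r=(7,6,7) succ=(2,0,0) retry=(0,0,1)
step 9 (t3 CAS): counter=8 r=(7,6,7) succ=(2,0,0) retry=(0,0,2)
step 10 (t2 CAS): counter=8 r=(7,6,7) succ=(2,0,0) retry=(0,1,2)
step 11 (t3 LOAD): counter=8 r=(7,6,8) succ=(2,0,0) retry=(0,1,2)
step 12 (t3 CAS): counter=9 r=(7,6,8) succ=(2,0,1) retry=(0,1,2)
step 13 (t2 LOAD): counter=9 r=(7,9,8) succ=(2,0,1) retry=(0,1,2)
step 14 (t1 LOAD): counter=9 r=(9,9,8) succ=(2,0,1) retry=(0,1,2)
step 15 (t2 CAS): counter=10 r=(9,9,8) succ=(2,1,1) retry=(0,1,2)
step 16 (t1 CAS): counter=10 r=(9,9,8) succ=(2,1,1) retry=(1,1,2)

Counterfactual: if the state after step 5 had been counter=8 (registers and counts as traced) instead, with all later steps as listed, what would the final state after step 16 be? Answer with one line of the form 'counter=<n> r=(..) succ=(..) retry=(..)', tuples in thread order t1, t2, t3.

state after step 5 := counter=8 r=(7,6,6) succ=(1,0,0) retry=(0,0,0)
step 6 (t3 CAS): counter=8 r=(7,6,6) succ=(1,0,0) retry=(0,0,1)
step 7 (t3 LOAD): counter=8 r=(7,6,8) succ=(1,0,0) retry=(0,0,1)
step 8 (t1 CAS): counter=8 r=(7,6,8) succ=(1,0,0) retry=(1,0,1)
step 9 (t3 CAS): counter=9 r=(7,6,8) succ=(1,0,1) retry=(1,0,1)
step 10 (t2 CAS): counter=9 r=(7,6,8) succ=(1,0,1) retry=(1,1,1)
step 11 (t3 LOAD): counter=9 r=(7,6,9) succ=(1,0,1) retry=(1,1,1)
step 12 (t3 CAS): counter=10 r=(7,6,9) succ=(1,0,2) retry=(1,1,1)
step 13 (t2 LOAD): counter=10 r=(7,10,9) succ=(1,0,2) retry=(1,1,1)
step 14 (t1 LOAD): counter=10 r=(10,10,9) succ=(1,0,2) retry=(1,1,1)
step 15 (t2 CAS): counter=11 r=(10,10,9) succ=(1,1,2) retry=(1,1,1)
step 16 (t1 CAS): counter=11 r=(10,10,9) succ=(1,1,2) retry=(2,1,1)

counter=11 r=(10,10,9) succ=(1,1,2) retry=(2,1,1)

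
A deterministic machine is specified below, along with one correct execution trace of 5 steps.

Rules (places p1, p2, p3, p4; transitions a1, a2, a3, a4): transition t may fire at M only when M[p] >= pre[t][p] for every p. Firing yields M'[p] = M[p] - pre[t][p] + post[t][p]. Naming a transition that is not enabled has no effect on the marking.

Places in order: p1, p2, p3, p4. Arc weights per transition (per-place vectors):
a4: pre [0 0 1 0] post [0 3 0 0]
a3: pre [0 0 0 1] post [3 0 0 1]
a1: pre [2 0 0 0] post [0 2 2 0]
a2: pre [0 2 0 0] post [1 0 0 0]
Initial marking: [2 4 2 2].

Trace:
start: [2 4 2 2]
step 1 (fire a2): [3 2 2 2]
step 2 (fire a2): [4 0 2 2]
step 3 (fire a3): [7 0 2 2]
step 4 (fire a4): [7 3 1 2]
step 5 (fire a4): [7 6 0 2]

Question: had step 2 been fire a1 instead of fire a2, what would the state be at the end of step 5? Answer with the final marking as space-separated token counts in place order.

(re-executing from step 2 with the substitution; state before step 2: [3 2 2 2])
step 2 (fire a1): [1 4 4 2]
step 3 (fire a3): [4 4 4 2]
step 4 (fire a4): [4 7 3 2]
step 5 (fire a4): [4 10 2 2]

4 10 2 2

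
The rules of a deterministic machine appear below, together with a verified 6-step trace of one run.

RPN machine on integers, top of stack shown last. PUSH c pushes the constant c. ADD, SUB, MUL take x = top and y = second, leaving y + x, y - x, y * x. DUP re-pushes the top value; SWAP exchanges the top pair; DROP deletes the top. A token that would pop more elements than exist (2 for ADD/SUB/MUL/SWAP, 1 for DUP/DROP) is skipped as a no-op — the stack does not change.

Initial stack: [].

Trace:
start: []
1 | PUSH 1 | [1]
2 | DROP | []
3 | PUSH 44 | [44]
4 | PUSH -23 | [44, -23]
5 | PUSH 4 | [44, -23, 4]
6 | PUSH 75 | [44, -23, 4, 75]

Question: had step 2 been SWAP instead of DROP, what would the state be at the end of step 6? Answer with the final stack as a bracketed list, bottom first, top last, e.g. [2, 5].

(re-executing from step 2 with the substitution; state before step 2: [1])
2 | SWAP | [1]
3 | PUSH 44 | [1, 44]
4 | PUSH -23 | [1, 44, -23]
5 | PUSH 4 | [1, 44, -23, 4]
6 | PUSH 75 | [1, 44, -23, 4, 75]

[1, 44, -23, 4, 75]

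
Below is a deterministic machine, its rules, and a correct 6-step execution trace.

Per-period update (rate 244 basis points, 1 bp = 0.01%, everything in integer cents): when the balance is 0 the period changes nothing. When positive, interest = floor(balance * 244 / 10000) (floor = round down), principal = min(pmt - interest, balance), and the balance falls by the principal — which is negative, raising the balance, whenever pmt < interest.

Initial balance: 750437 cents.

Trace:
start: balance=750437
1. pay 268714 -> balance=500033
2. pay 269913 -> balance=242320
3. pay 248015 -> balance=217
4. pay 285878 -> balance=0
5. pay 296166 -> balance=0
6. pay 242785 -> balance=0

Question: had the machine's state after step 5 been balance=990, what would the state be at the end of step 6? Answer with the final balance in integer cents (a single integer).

state after step 5 := balance=990
6. pay 242785 -> balance=0

0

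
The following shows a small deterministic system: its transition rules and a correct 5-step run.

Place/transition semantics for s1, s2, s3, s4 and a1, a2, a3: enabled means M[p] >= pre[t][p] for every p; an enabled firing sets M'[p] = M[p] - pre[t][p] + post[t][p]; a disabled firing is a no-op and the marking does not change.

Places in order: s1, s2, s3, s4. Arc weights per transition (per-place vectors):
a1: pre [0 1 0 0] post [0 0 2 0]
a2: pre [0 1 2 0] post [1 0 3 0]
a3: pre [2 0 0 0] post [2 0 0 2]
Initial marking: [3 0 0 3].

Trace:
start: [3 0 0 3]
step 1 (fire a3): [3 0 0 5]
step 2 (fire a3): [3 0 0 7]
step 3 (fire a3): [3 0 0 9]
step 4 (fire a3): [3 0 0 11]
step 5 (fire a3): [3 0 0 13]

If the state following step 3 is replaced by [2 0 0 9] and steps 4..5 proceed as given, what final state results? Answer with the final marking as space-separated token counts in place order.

2 0 0 13

state after step 3 := [2 0 0 9]
step 4 (fire a3): [2 0 0 11]
step 5 (fire a3): [2 0 0 13]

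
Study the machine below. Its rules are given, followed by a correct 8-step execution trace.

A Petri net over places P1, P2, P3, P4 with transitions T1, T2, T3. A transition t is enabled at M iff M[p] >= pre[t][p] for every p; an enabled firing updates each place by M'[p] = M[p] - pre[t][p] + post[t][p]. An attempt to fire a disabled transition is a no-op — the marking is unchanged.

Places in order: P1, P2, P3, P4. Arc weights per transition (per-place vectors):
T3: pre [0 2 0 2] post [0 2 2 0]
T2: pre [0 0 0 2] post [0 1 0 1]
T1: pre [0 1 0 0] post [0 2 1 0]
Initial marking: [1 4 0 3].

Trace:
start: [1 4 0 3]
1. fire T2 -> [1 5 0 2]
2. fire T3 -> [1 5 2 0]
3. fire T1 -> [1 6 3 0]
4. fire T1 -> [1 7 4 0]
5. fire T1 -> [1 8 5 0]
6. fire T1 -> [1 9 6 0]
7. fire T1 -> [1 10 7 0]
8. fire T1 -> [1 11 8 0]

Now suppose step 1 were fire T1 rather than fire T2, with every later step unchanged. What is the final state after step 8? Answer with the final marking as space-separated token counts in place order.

(re-executing from step 1 with the substitution; state before step 1: [1 4 0 3])
1. fire T1 -> [1 5 1 3]
2. fire T3 -> [1 5 3 1]
3. fire T1 -> [1 6 4 1]
4. fire T1 -> [1 7 5 1]
5. fire T1 -> [1 8 6 1]
6. fire T1 -> [1 9 7 1]
7. fire T1 -> [1 10 8 1]
8. fire T1 -> [1 11 9 1]

1 11 9 1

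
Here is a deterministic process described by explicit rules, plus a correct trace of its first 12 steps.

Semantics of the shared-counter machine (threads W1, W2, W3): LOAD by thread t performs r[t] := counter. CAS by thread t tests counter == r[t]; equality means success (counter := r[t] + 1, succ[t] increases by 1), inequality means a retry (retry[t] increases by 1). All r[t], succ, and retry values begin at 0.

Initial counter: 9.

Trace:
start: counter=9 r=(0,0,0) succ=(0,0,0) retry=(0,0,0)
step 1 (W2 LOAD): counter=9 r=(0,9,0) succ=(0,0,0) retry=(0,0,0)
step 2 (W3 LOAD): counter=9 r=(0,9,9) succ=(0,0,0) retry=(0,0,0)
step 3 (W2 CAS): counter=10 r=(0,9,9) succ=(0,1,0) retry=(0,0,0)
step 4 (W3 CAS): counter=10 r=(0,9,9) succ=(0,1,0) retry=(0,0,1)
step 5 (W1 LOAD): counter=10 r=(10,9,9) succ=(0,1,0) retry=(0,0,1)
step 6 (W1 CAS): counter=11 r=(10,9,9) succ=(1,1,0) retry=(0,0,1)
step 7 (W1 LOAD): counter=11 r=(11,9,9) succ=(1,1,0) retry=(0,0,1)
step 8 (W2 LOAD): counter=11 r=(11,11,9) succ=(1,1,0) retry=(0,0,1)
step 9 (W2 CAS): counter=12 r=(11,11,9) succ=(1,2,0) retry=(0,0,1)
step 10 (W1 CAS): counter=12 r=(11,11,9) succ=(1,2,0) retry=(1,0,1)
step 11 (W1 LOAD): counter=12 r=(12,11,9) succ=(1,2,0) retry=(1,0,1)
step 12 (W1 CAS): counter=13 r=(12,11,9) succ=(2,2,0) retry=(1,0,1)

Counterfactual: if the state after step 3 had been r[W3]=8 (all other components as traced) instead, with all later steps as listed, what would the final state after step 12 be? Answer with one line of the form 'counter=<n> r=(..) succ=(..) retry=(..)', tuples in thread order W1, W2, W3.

counter=13 r=(12,11,8) succ=(2,2,0) retry=(1,0,1)

state after step 3 := counter=10 r=(0,9,8) succ=(0,1,0) retry=(0,0,0)
step 4 (W3 CAS): counter=10 r=(0,9,8) succ=(0,1,0) retry=(0,0,1)
step 5 (W1 LOAD): counter=10 r=(10,9,8) succ=(0,1,0) retry=(0,0,1)
step 6 (W1 CAS): counter=11 r=(10,9,8) succ=(1,1,0) retry=(0,0,1)
step 7 (W1 LOAD): counter=11 r=(11,9,8) succ=(1,1,0) retry=(0,0,1)
step 8 (W2 LOAD): counter=11 r=(11,11,8) succ=(1,1,0) retry=(0,0,1)
step 9 (W2 CAS): counter=12 r=(11,11,8) succ=(1,2,0) retry=(0,0,1)
step 10 (W1 CAS): counter=12 r=(11,11,8) succ=(1,2,0) retry=(1,0,1)
step 11 (W1 LOAD): counter=12 r=(12,11,8) succ=(1,2,0) retry=(1,0,1)
step 12 (W1 CAS): counter=13 r=(12,11,8) succ=(2,2,0) retry=(1,0,1)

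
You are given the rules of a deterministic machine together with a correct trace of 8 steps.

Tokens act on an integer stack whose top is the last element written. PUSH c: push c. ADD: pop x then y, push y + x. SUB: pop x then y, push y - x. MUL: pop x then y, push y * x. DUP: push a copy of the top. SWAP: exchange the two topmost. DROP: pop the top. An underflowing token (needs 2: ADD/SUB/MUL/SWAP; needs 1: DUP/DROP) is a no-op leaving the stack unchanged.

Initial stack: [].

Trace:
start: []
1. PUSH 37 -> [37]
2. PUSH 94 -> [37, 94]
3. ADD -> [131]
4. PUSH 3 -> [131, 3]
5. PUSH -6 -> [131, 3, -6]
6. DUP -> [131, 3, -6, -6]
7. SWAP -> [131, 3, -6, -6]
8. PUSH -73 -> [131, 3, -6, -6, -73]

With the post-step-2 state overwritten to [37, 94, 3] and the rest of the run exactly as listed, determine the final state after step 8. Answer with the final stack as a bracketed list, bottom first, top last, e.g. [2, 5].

state after step 2 := [37, 94, 3]
3. ADD -> [37, 97]
4. PUSH 3 -> [37, 97, 3]
5. PUSH -6 -> [37, 97, 3, -6]
6. DUP -> [37, 97, 3, -6, -6]
7. SWAP -> [37, 97, 3, -6, -6]
8. PUSH -73 -> [37, 97, 3, -6, -6, -73]

[37, 97, 3, -6, -6, -73]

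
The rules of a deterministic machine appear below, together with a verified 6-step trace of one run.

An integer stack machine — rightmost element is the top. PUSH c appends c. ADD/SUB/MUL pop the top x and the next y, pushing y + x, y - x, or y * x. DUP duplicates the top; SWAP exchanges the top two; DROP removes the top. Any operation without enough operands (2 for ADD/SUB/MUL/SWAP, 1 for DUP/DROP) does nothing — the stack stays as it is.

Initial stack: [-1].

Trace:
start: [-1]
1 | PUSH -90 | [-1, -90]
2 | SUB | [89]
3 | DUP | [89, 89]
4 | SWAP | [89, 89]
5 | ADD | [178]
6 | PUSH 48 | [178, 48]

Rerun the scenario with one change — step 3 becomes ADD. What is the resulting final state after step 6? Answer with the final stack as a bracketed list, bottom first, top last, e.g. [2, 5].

(re-executing from step 3 with the substitution; state before step 3: [89])
3 | ADD | [89]
4 | SWAP | [89]
5 | ADD | [89]
6 | PUSH 48 | [89, 48]

[89, 48]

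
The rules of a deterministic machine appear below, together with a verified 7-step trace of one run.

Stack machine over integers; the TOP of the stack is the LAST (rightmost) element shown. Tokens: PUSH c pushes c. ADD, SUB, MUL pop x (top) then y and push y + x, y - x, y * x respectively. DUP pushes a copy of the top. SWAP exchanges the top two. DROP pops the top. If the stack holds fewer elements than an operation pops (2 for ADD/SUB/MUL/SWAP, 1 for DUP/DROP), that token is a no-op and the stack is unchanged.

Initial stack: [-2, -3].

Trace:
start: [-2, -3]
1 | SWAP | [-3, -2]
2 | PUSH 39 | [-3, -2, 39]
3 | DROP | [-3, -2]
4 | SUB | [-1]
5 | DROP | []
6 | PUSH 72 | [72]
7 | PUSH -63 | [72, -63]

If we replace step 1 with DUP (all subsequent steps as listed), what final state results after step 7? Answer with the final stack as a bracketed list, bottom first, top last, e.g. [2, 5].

(re-executing from step 1 with the substitution; state before step 1: [-2, -3])
1 | DUP | [-2, -3, -3]
2 | PUSH 39 | [-2, -3, -3, 39]
3 | DROP | [-2, -3, -3]
4 | SUB | [-2, 0]
5 | DROP | [-2]
6 | PUSH 72 | [-2, 72]
7 | PUSH -63 | [-2, 72, -63]

[-2, 72, -63]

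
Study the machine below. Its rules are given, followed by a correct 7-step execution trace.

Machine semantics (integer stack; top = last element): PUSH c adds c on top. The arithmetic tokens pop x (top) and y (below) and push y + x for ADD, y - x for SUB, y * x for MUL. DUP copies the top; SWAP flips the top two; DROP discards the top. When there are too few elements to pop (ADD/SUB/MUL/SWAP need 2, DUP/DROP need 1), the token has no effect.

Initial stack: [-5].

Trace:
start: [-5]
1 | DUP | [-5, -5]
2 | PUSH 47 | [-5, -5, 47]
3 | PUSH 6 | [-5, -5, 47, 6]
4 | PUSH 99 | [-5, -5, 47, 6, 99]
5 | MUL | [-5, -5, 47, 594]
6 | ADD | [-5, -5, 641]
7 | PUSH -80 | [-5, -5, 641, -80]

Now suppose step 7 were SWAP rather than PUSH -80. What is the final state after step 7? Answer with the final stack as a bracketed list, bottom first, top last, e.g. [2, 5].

(re-executing from step 7 with the substitution; state before step 7: [-5, -5, 641])
7 | SWAP | [-5, 641, -5]

[-5, 641, -5]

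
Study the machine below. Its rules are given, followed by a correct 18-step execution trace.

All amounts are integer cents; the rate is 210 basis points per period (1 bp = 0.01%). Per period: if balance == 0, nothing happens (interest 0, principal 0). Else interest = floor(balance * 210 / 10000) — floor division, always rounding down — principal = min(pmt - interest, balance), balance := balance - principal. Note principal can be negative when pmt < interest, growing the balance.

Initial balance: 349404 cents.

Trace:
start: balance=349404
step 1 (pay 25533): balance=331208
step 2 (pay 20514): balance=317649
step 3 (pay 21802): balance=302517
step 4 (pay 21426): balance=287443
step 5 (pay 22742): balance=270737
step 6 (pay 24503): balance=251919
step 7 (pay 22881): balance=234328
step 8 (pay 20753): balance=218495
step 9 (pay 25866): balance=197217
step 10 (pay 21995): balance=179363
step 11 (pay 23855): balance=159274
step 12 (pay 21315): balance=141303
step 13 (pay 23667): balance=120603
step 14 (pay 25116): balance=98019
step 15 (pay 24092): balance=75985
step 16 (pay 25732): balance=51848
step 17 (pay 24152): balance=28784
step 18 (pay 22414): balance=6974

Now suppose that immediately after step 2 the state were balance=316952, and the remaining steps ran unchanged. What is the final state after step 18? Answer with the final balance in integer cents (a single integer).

6003

state after step 2 := balance=316952
step 3 (pay 21802): balance=301805
step 4 (pay 21426): balance=286716
step 5 (pay 22742): balance=269995
step 6 (pay 24503): balance=251161
step 7 (pay 22881): balance=233554
step 8 (pay 20753): balance=217705
step 9 (pay 25866): balance=196410
step 10 (pay 21995): balance=178539
step 11 (pay 23855): balance=158433
step 12 (pay 21315): balance=140445
step 13 (pay 23667): balance=119727
step 14 (pay 25116): balance=97125
step 15 (pay 24092): balance=75072
step 16 (pay 25732): balance=50916
step 17 (pay 24152): balance=27833
step 18 (pay 22414): balance=6003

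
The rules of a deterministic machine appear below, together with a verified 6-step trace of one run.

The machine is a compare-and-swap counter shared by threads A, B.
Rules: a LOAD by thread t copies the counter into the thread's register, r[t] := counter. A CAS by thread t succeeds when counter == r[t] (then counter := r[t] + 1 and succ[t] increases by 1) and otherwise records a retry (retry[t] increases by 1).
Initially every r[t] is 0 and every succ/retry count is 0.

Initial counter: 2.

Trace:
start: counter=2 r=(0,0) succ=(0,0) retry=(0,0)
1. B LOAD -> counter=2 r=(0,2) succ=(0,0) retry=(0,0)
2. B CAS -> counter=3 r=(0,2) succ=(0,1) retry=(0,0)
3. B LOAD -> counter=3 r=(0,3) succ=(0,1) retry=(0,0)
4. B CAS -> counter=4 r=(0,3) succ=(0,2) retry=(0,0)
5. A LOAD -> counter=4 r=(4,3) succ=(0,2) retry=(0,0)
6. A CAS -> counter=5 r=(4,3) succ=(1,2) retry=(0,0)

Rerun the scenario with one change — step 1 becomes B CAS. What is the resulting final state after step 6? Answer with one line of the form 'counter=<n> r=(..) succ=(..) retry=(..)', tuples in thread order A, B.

(re-executing from step 1 with the substitution; state before step 1: counter=2 r=(0,0) succ=(0,0) retry=(0,0))
1. B CAS -> counter=2 r=(0,0) succ=(0,0) retry=(0,1)
2. B CAS -> counter=2 r=(0,0) succ=(0,0) retry=(0,2)
3. B LOAD -> counter=2 r=(0,2) succ=(0,0) retry=(0,2)
4. B CAS -> counter=3 r=(0,2) succ=(0,1) retry=(0,2)
5. A LOAD -> counter=3 r=(3,2) succ=(0,1) retry=(0,2)
6. A CAS -> counter=4 r=(3,2) succ=(1,1) retry=(0,2)

counter=4 r=(3,2) succ=(1,1) retry=(0,2)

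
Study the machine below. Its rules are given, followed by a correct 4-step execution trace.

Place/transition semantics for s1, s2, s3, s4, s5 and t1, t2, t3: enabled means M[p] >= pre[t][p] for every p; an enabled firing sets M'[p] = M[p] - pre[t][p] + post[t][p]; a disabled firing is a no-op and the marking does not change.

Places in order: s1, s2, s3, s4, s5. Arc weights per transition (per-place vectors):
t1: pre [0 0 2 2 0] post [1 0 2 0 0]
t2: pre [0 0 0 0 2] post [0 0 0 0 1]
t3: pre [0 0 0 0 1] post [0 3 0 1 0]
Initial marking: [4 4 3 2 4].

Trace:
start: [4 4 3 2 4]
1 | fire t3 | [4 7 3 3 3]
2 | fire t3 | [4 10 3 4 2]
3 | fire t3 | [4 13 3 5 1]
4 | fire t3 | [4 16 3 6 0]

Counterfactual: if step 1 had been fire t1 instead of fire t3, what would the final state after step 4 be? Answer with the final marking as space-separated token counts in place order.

(re-executing from step 1 with the substitution; state before step 1: [4 4 3 2 4])
1 | fire t1 | [5 4 3 0 4]
2 | fire t3 | [5 7 3 1 3]
3 | fire t3 | [5 10 3 2 2]
4 | fire t3 | [5 13 3 3 1]

5 13 3 3 1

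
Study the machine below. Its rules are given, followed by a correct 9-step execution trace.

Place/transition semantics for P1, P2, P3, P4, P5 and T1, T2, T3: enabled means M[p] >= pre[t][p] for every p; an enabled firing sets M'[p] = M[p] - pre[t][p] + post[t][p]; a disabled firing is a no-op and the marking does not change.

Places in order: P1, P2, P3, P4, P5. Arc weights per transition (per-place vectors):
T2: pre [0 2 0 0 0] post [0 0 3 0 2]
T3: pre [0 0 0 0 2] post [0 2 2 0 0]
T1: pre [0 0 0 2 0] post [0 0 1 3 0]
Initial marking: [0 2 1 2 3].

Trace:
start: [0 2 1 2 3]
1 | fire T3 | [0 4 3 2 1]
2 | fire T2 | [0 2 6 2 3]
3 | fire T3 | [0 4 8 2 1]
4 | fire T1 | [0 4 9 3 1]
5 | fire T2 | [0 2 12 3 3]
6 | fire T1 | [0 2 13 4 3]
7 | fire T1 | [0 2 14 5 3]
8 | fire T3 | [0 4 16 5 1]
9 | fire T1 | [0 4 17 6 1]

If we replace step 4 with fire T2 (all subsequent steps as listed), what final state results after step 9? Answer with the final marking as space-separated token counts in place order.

0 2 19 5 3

(re-executing from step 4 with the substitution; state before step 4: [0 4 8 2 1])
4 | fire T2 | [0 2 11 2 3]
5 | fire T2 | [0 0 14 2 5]
6 | fire T1 | [0 0 15 3 5]
7 | fire T1 | [0 0 16 4 5]
8 | fire T3 | [0 2 18 4 3]
9 | fire T1 | [0 2 19 5 3]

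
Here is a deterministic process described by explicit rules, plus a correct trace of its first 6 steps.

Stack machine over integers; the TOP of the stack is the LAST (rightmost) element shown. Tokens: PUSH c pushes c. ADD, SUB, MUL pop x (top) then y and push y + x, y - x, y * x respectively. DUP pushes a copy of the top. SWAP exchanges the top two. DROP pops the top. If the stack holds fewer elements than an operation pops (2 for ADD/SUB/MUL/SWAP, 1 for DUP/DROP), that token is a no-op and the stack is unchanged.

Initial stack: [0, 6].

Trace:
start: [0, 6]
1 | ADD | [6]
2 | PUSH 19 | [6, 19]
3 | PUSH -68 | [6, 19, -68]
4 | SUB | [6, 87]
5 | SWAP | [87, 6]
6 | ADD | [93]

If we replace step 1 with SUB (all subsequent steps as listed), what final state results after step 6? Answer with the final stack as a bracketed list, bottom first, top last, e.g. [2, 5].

[81]

(re-executing from step 1 with the substitution; state before step 1: [0, 6])
1 | SUB | [-6]
2 | PUSH 19 | [-6, 19]
3 | PUSH -68 | [-6, 19, -68]
4 | SUB | [-6, 87]
5 | SWAP | [87, -6]
6 | ADD | [81]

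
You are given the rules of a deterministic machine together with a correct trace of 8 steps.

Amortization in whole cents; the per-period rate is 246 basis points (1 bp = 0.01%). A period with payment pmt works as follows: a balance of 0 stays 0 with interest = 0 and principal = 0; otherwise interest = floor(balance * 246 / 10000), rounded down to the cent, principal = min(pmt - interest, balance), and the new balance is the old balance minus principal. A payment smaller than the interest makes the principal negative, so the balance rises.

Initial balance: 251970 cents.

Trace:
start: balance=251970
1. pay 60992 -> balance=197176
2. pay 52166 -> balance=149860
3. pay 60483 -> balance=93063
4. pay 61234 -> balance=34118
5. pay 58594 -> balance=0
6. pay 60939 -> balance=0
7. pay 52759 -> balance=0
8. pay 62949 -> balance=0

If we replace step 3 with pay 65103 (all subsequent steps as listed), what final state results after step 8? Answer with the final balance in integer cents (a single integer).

0

(re-executing from step 3 with the substitution; state before step 3: balance=149860)
3. pay 65103 -> balance=88443
4. pay 61234 -> balance=29384
5. pay 58594 -> balance=0
6. pay 60939 -> balance=0
7. pay 52759 -> balance=0
8. pay 62949 -> balance=0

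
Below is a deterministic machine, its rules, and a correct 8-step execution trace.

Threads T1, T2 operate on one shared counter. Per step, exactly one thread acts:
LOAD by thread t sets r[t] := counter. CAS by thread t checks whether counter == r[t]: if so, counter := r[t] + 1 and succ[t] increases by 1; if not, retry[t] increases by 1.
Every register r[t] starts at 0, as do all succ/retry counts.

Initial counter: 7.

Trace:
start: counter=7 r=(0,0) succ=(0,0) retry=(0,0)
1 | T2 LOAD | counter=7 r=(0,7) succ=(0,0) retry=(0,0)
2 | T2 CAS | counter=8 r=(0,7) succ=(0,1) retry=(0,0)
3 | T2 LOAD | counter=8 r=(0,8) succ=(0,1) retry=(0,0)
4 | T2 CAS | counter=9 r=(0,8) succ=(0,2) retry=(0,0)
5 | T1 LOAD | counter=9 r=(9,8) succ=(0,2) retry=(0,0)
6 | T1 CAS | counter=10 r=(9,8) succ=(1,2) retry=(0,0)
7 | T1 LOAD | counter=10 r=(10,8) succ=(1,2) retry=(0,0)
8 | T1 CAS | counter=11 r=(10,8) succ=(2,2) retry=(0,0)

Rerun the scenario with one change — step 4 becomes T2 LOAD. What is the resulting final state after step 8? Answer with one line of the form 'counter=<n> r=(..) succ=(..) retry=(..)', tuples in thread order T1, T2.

counter=10 r=(9,8) succ=(2,1) retry=(0,0)

(re-executing from step 4 with the substitution; state before step 4: counter=8 r=(0,8) succ=(0,1) retry=(0,0))
4 | T2 LOAD | counter=8 r=(0,8) succ=(0,1) retry=(0,0)
5 | T1 LOAD | counter=8 r=(8,8) succ=(0,1) retry=(0,0)
6 | T1 CAS | counter=9 r=(8,8) succ=(1,1) retry=(0,0)
7 | T1 LOAD | counter=9 r=(9,8) succ=(1,1) retry=(0,0)
8 | T1 CAS | counter=10 r=(9,8) succ=(2,1) retry=(0,0)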